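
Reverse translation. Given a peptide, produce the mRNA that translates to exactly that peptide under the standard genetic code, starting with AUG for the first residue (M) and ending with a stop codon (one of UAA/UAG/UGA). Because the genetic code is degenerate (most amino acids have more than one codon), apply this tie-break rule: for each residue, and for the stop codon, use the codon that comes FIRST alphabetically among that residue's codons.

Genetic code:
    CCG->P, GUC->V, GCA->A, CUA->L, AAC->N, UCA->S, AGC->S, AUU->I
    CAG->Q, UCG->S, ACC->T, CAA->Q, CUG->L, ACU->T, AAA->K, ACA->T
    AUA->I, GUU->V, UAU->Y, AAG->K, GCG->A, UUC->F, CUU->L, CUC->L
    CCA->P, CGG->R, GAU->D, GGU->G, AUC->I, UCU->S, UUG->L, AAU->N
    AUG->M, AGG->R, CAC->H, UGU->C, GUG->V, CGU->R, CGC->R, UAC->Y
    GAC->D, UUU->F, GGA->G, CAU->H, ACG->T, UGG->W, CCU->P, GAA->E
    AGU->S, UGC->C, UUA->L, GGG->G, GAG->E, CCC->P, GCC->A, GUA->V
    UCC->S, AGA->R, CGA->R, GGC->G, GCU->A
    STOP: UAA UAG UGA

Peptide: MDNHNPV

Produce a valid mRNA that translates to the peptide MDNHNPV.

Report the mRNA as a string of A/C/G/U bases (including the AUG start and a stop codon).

Answer: mRNA: AUGGACAACCACAACCCAGUAUAA

Derivation:
residue 1: M -> AUG (start codon)
residue 2: D codons sorted = GAC,GAU -> pick first = GAC
residue 3: N codons sorted = AAC,AAU -> pick first = AAC
residue 4: H codons sorted = CAC,CAU -> pick first = CAC
residue 5: N codons sorted = AAC,AAU -> pick first = AAC
residue 6: P codons sorted = CCA,CCC,CCG,CCU -> pick first = CCA
residue 7: V codons sorted = GUA,GUC,GUG,GUU -> pick first = GUA
terminator: stop codons sorted = UAA,UAG,UGA -> pick first = UAA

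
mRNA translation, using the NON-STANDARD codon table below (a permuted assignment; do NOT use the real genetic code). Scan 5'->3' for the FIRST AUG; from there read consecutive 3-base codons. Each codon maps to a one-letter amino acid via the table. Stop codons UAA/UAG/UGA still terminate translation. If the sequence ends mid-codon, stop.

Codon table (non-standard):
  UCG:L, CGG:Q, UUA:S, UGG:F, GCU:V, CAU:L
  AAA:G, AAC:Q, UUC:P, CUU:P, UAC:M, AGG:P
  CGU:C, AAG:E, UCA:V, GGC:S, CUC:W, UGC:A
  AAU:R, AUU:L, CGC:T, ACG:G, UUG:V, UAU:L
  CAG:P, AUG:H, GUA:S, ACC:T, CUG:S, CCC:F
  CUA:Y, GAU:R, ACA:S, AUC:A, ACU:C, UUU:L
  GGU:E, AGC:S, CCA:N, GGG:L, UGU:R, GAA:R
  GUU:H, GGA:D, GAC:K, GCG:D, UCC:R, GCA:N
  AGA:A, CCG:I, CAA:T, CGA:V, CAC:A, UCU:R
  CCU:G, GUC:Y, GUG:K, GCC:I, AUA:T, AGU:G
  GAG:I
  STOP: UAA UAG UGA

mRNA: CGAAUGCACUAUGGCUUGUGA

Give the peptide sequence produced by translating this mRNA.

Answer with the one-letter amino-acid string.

Answer: HALSV

Derivation:
start AUG at pos 3
pos 3: AUG -> H; peptide=H
pos 6: CAC -> A; peptide=HA
pos 9: UAU -> L; peptide=HAL
pos 12: GGC -> S; peptide=HALS
pos 15: UUG -> V; peptide=HALSV
pos 18: UGA -> STOP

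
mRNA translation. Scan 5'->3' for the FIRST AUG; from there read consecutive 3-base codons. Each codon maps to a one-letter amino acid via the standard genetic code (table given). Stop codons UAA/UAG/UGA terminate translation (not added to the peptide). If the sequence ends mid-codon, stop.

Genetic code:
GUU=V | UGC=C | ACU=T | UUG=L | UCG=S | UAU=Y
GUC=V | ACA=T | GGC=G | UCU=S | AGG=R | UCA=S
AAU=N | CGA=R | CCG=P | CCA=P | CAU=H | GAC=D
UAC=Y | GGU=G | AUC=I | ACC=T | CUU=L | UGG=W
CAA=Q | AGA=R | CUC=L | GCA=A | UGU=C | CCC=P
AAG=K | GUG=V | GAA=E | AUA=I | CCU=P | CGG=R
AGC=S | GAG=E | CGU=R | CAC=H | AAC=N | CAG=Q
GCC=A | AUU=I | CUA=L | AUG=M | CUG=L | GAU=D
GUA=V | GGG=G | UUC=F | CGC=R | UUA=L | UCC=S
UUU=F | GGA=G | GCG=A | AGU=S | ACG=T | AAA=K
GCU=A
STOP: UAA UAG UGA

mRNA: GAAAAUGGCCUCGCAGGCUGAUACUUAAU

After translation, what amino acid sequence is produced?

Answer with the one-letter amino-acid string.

Answer: MASQADT

Derivation:
start AUG at pos 4
pos 4: AUG -> M; peptide=M
pos 7: GCC -> A; peptide=MA
pos 10: UCG -> S; peptide=MAS
pos 13: CAG -> Q; peptide=MASQ
pos 16: GCU -> A; peptide=MASQA
pos 19: GAU -> D; peptide=MASQAD
pos 22: ACU -> T; peptide=MASQADT
pos 25: UAA -> STOP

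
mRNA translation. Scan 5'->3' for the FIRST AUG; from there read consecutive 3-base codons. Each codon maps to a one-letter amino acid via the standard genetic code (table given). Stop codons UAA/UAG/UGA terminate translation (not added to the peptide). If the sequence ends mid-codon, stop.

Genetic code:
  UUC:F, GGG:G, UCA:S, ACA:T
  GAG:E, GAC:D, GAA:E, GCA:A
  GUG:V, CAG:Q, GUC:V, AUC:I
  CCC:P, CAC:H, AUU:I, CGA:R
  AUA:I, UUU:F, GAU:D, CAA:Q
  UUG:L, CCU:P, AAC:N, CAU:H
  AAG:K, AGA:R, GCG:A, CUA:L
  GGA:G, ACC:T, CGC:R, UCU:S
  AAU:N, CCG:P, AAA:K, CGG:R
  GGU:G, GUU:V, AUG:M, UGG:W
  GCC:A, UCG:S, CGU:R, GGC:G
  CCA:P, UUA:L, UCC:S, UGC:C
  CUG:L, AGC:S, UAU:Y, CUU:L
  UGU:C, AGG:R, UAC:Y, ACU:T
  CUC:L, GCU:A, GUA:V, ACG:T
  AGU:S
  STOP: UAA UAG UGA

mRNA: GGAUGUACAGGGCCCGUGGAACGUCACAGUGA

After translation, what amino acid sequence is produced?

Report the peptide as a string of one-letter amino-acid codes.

start AUG at pos 2
pos 2: AUG -> M; peptide=M
pos 5: UAC -> Y; peptide=MY
pos 8: AGG -> R; peptide=MYR
pos 11: GCC -> A; peptide=MYRA
pos 14: CGU -> R; peptide=MYRAR
pos 17: GGA -> G; peptide=MYRARG
pos 20: ACG -> T; peptide=MYRARGT
pos 23: UCA -> S; peptide=MYRARGTS
pos 26: CAG -> Q; peptide=MYRARGTSQ
pos 29: UGA -> STOP

Answer: MYRARGTSQ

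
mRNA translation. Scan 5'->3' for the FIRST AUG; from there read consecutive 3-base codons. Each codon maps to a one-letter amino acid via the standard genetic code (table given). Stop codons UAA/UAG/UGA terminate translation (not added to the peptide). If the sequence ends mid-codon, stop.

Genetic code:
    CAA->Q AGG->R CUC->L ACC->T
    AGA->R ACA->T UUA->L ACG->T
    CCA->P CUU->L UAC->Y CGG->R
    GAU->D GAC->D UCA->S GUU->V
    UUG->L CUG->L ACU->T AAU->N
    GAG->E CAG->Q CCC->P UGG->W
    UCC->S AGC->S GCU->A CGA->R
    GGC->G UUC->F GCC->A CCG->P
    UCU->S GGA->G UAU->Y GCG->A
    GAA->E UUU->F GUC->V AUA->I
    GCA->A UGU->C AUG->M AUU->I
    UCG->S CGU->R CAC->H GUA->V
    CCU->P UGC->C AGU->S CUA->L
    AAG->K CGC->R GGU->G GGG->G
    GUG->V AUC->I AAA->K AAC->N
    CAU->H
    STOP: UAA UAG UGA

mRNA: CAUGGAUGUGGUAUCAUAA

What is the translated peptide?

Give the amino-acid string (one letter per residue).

start AUG at pos 1
pos 1: AUG -> M; peptide=M
pos 4: GAU -> D; peptide=MD
pos 7: GUG -> V; peptide=MDV
pos 10: GUA -> V; peptide=MDVV
pos 13: UCA -> S; peptide=MDVVS
pos 16: UAA -> STOP

Answer: MDVVS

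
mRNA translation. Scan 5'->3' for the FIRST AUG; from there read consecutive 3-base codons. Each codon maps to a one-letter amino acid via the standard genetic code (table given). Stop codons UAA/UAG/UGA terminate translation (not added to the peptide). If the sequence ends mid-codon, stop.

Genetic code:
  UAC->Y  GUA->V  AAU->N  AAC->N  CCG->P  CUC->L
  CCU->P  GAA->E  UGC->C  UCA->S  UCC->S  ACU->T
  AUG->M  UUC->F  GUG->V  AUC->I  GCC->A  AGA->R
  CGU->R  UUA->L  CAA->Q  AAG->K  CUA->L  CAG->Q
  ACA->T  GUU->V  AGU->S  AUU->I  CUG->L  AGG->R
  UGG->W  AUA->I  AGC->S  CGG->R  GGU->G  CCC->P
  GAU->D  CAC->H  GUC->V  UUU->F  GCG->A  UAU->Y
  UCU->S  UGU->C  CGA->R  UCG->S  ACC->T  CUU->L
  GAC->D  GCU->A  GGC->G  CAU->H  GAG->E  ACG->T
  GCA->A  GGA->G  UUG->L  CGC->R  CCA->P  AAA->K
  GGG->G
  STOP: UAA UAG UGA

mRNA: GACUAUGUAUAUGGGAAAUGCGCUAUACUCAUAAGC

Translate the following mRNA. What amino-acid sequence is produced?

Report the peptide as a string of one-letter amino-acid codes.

start AUG at pos 4
pos 4: AUG -> M; peptide=M
pos 7: UAU -> Y; peptide=MY
pos 10: AUG -> M; peptide=MYM
pos 13: GGA -> G; peptide=MYMG
pos 16: AAU -> N; peptide=MYMGN
pos 19: GCG -> A; peptide=MYMGNA
pos 22: CUA -> L; peptide=MYMGNAL
pos 25: UAC -> Y; peptide=MYMGNALY
pos 28: UCA -> S; peptide=MYMGNALYS
pos 31: UAA -> STOP

Answer: MYMGNALYS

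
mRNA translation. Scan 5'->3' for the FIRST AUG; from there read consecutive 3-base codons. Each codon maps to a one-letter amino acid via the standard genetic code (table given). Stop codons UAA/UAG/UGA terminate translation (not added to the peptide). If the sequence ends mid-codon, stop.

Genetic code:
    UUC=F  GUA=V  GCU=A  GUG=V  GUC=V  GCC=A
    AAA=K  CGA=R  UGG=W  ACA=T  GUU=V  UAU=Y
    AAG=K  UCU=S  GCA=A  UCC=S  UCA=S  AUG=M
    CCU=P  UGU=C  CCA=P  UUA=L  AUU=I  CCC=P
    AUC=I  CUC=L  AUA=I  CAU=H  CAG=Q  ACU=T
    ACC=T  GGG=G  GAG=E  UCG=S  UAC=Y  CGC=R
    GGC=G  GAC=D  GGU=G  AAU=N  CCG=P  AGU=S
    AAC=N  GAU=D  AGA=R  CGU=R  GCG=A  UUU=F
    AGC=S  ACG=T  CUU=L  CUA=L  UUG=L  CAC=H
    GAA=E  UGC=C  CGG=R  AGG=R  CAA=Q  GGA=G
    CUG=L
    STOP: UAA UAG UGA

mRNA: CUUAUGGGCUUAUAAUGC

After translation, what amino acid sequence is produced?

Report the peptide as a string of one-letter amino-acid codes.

Answer: MGL

Derivation:
start AUG at pos 3
pos 3: AUG -> M; peptide=M
pos 6: GGC -> G; peptide=MG
pos 9: UUA -> L; peptide=MGL
pos 12: UAA -> STOP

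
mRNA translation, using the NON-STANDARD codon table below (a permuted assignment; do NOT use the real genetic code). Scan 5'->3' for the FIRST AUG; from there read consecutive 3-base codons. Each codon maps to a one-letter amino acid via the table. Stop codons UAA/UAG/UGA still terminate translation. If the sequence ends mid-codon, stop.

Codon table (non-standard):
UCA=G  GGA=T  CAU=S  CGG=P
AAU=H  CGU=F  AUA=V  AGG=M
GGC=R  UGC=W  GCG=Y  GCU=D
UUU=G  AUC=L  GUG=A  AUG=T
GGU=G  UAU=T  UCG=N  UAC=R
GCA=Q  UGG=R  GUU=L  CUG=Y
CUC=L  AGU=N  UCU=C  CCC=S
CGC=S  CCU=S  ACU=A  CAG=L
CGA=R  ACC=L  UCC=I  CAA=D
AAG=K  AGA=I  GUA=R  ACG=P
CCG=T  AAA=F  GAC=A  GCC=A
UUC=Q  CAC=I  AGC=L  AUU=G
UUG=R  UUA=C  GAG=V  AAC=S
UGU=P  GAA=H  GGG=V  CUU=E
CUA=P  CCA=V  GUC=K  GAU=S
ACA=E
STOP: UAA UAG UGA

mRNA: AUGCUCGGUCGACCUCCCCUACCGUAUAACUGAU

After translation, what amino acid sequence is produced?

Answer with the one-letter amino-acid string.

start AUG at pos 0
pos 0: AUG -> T; peptide=T
pos 3: CUC -> L; peptide=TL
pos 6: GGU -> G; peptide=TLG
pos 9: CGA -> R; peptide=TLGR
pos 12: CCU -> S; peptide=TLGRS
pos 15: CCC -> S; peptide=TLGRSS
pos 18: CUA -> P; peptide=TLGRSSP
pos 21: CCG -> T; peptide=TLGRSSPT
pos 24: UAU -> T; peptide=TLGRSSPTT
pos 27: AAC -> S; peptide=TLGRSSPTTS
pos 30: UGA -> STOP

Answer: TLGRSSPTTS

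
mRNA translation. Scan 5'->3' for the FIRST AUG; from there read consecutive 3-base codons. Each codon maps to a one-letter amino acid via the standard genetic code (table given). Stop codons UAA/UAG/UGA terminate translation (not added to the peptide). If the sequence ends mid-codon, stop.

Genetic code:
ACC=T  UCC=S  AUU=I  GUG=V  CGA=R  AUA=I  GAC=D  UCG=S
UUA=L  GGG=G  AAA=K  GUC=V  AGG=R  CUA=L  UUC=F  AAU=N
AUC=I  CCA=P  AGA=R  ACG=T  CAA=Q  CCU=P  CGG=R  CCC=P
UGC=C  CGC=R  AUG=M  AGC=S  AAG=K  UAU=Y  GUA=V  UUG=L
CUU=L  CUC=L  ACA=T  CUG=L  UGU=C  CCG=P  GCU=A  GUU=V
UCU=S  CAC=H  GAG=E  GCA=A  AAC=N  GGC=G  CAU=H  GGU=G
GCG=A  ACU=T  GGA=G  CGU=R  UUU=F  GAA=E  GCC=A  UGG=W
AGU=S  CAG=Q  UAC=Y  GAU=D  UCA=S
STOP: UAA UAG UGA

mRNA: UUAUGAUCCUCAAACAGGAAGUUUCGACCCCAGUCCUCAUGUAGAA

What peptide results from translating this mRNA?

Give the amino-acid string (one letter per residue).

start AUG at pos 2
pos 2: AUG -> M; peptide=M
pos 5: AUC -> I; peptide=MI
pos 8: CUC -> L; peptide=MIL
pos 11: AAA -> K; peptide=MILK
pos 14: CAG -> Q; peptide=MILKQ
pos 17: GAA -> E; peptide=MILKQE
pos 20: GUU -> V; peptide=MILKQEV
pos 23: UCG -> S; peptide=MILKQEVS
pos 26: ACC -> T; peptide=MILKQEVST
pos 29: CCA -> P; peptide=MILKQEVSTP
pos 32: GUC -> V; peptide=MILKQEVSTPV
pos 35: CUC -> L; peptide=MILKQEVSTPVL
pos 38: AUG -> M; peptide=MILKQEVSTPVLM
pos 41: UAG -> STOP

Answer: MILKQEVSTPVLM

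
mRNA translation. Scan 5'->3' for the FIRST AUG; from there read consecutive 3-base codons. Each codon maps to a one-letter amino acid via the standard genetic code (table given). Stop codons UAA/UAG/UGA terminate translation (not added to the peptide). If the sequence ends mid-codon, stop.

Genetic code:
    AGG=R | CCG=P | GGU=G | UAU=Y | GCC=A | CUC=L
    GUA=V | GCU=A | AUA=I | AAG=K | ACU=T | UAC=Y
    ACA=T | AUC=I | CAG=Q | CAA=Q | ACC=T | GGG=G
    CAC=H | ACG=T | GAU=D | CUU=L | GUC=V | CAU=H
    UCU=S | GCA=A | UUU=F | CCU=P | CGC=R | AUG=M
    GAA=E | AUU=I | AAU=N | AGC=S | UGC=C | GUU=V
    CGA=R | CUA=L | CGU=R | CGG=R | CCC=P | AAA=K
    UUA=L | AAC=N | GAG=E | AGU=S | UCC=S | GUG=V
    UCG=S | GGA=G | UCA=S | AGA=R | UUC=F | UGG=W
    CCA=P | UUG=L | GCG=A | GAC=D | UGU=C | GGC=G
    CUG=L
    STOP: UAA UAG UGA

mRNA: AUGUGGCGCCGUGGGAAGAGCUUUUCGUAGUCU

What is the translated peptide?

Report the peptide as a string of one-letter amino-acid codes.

start AUG at pos 0
pos 0: AUG -> M; peptide=M
pos 3: UGG -> W; peptide=MW
pos 6: CGC -> R; peptide=MWR
pos 9: CGU -> R; peptide=MWRR
pos 12: GGG -> G; peptide=MWRRG
pos 15: AAG -> K; peptide=MWRRGK
pos 18: AGC -> S; peptide=MWRRGKS
pos 21: UUU -> F; peptide=MWRRGKSF
pos 24: UCG -> S; peptide=MWRRGKSFS
pos 27: UAG -> STOP

Answer: MWRRGKSFS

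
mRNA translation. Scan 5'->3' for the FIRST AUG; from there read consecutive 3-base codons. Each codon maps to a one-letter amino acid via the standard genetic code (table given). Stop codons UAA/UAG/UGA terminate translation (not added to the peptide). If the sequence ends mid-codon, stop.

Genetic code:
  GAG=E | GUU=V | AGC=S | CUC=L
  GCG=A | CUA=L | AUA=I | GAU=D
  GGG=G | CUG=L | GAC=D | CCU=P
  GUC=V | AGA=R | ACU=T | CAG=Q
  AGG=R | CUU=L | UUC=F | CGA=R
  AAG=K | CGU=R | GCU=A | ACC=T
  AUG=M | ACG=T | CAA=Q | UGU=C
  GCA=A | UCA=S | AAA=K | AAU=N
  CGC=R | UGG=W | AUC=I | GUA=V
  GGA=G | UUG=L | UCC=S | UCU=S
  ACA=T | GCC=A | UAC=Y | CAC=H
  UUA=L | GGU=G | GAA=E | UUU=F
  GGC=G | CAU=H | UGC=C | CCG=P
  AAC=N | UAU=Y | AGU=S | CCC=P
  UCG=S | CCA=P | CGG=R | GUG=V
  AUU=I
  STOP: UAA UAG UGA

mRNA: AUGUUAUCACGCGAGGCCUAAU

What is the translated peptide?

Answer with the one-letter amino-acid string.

start AUG at pos 0
pos 0: AUG -> M; peptide=M
pos 3: UUA -> L; peptide=ML
pos 6: UCA -> S; peptide=MLS
pos 9: CGC -> R; peptide=MLSR
pos 12: GAG -> E; peptide=MLSRE
pos 15: GCC -> A; peptide=MLSREA
pos 18: UAA -> STOP

Answer: MLSREA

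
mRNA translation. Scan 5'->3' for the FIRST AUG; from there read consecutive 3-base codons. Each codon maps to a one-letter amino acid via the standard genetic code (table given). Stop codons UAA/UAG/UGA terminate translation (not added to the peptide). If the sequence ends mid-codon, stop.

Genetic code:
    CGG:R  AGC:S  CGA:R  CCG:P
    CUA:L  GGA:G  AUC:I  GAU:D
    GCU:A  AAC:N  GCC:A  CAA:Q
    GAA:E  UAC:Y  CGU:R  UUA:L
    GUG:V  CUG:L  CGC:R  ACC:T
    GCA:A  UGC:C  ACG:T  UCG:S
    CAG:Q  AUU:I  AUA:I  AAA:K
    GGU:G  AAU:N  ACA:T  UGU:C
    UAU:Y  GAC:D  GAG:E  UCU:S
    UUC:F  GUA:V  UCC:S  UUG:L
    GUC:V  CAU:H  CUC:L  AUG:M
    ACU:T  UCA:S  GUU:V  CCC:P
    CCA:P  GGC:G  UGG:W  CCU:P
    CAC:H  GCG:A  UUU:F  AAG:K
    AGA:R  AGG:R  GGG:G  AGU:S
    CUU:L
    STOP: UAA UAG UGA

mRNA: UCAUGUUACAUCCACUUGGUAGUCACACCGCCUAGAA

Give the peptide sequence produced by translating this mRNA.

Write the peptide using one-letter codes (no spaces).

start AUG at pos 2
pos 2: AUG -> M; peptide=M
pos 5: UUA -> L; peptide=ML
pos 8: CAU -> H; peptide=MLH
pos 11: CCA -> P; peptide=MLHP
pos 14: CUU -> L; peptide=MLHPL
pos 17: GGU -> G; peptide=MLHPLG
pos 20: AGU -> S; peptide=MLHPLGS
pos 23: CAC -> H; peptide=MLHPLGSH
pos 26: ACC -> T; peptide=MLHPLGSHT
pos 29: GCC -> A; peptide=MLHPLGSHTA
pos 32: UAG -> STOP

Answer: MLHPLGSHTA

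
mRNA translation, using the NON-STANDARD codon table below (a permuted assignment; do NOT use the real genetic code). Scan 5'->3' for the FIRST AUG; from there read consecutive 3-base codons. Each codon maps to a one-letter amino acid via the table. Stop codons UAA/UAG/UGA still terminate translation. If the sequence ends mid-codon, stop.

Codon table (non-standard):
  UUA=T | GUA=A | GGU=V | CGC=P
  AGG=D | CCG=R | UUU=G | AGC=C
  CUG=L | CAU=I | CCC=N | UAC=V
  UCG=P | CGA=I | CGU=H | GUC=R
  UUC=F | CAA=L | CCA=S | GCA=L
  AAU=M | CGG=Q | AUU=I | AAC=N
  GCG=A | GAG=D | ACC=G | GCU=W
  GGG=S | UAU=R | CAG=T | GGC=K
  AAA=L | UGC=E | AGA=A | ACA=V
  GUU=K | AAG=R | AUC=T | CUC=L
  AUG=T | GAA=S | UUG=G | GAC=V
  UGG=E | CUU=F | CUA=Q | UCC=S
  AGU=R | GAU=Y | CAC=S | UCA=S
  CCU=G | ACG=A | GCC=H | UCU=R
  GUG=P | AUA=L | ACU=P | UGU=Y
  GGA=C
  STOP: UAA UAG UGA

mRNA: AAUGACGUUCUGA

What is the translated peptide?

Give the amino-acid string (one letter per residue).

start AUG at pos 1
pos 1: AUG -> T; peptide=T
pos 4: ACG -> A; peptide=TA
pos 7: UUC -> F; peptide=TAF
pos 10: UGA -> STOP

Answer: TAF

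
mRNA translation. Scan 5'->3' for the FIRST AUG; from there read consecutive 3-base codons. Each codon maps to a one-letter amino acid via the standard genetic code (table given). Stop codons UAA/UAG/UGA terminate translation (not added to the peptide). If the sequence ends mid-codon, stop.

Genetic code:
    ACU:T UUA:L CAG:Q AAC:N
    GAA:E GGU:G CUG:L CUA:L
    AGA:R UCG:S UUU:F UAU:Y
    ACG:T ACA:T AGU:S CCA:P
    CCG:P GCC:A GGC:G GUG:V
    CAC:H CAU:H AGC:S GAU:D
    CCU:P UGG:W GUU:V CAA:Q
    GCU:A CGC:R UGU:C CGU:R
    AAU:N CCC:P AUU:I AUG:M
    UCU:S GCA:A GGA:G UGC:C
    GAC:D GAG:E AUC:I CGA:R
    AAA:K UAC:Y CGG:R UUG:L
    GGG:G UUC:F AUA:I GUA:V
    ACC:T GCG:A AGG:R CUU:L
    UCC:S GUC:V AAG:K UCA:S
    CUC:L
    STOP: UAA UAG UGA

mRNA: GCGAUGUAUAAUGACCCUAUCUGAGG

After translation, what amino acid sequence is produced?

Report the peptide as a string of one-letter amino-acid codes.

Answer: MYNDPI

Derivation:
start AUG at pos 3
pos 3: AUG -> M; peptide=M
pos 6: UAU -> Y; peptide=MY
pos 9: AAU -> N; peptide=MYN
pos 12: GAC -> D; peptide=MYND
pos 15: CCU -> P; peptide=MYNDP
pos 18: AUC -> I; peptide=MYNDPI
pos 21: UGA -> STOP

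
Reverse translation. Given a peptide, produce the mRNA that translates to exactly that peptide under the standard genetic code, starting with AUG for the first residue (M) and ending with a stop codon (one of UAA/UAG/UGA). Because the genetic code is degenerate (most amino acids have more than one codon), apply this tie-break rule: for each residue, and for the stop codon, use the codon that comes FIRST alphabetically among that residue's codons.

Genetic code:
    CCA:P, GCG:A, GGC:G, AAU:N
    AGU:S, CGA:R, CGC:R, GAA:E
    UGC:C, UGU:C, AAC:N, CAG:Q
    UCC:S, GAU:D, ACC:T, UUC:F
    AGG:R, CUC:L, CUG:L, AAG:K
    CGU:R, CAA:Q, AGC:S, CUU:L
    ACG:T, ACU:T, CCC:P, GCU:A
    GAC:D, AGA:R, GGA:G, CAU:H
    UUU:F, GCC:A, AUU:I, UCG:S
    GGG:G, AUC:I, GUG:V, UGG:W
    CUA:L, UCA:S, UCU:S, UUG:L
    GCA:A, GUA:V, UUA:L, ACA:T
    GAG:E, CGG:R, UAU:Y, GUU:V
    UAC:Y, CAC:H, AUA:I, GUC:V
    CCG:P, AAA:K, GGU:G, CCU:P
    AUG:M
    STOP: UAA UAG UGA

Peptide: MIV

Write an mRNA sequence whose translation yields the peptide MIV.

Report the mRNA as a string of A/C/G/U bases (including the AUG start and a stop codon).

Answer: mRNA: AUGAUAGUAUAA

Derivation:
residue 1: M -> AUG (start codon)
residue 2: I codons sorted = AUA,AUC,AUU -> pick first = AUA
residue 3: V codons sorted = GUA,GUC,GUG,GUU -> pick first = GUA
terminator: stop codons sorted = UAA,UAG,UGA -> pick first = UAA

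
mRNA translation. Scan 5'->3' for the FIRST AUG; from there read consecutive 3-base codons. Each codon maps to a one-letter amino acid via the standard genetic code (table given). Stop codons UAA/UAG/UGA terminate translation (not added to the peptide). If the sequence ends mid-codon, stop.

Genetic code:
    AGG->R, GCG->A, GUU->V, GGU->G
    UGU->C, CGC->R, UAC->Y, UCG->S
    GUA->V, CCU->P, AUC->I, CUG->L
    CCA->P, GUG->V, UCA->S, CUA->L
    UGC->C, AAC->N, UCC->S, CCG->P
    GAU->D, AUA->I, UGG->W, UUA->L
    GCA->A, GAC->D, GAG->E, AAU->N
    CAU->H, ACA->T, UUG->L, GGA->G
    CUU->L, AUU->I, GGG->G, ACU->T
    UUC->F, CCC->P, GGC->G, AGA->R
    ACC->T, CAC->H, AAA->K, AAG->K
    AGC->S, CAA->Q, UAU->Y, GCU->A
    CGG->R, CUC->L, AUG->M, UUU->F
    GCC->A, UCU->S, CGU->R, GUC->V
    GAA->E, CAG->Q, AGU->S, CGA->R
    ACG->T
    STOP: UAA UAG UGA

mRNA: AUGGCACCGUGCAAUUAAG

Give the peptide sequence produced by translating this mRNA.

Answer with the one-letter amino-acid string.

Answer: MAPCN

Derivation:
start AUG at pos 0
pos 0: AUG -> M; peptide=M
pos 3: GCA -> A; peptide=MA
pos 6: CCG -> P; peptide=MAP
pos 9: UGC -> C; peptide=MAPC
pos 12: AAU -> N; peptide=MAPCN
pos 15: UAA -> STOP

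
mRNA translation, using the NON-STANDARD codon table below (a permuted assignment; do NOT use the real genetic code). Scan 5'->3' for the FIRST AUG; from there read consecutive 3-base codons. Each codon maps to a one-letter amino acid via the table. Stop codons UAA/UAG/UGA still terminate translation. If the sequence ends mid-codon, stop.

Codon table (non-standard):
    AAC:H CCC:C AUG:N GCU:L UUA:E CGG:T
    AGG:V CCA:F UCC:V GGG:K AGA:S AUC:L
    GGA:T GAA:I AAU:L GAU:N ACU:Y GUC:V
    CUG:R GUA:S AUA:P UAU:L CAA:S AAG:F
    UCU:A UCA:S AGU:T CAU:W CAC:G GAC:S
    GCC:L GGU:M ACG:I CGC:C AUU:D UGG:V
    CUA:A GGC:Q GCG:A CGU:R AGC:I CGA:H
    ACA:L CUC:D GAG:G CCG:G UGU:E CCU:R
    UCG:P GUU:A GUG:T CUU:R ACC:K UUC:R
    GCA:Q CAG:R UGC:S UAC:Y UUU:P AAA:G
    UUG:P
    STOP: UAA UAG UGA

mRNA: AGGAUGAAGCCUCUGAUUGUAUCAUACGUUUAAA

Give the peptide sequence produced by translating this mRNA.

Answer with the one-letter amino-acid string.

start AUG at pos 3
pos 3: AUG -> N; peptide=N
pos 6: AAG -> F; peptide=NF
pos 9: CCU -> R; peptide=NFR
pos 12: CUG -> R; peptide=NFRR
pos 15: AUU -> D; peptide=NFRRD
pos 18: GUA -> S; peptide=NFRRDS
pos 21: UCA -> S; peptide=NFRRDSS
pos 24: UAC -> Y; peptide=NFRRDSSY
pos 27: GUU -> A; peptide=NFRRDSSYA
pos 30: UAA -> STOP

Answer: NFRRDSSYA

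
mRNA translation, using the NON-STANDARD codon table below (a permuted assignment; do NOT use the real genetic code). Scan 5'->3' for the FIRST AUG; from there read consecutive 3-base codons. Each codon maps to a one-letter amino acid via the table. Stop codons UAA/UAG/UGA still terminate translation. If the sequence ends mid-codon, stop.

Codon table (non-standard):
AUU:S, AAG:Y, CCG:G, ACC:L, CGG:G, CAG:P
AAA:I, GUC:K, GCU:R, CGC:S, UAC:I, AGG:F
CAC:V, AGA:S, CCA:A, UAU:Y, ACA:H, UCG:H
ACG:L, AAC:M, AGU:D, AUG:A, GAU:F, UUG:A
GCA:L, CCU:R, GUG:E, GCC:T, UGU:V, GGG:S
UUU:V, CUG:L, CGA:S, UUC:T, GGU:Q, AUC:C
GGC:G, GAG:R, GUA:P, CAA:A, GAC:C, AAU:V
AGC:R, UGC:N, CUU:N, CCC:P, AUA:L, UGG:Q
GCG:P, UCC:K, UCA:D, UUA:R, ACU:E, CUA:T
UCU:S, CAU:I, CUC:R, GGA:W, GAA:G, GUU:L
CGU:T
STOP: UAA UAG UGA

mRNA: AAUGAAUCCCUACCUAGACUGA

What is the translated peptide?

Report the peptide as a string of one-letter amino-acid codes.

Answer: AVPITC

Derivation:
start AUG at pos 1
pos 1: AUG -> A; peptide=A
pos 4: AAU -> V; peptide=AV
pos 7: CCC -> P; peptide=AVP
pos 10: UAC -> I; peptide=AVPI
pos 13: CUA -> T; peptide=AVPIT
pos 16: GAC -> C; peptide=AVPITC
pos 19: UGA -> STOP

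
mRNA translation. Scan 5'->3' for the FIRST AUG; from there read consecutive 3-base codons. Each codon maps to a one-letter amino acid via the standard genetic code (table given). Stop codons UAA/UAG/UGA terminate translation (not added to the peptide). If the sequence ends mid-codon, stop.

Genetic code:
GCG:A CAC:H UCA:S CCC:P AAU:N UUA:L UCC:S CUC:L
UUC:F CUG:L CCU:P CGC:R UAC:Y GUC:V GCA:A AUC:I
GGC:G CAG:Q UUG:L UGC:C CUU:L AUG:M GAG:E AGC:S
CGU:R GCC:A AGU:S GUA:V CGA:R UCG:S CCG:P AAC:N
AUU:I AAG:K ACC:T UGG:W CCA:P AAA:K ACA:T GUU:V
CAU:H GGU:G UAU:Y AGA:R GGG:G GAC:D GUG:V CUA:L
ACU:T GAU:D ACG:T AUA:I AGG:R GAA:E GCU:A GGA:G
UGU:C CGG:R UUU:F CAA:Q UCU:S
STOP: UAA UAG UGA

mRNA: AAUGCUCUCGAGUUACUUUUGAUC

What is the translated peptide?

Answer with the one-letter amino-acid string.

start AUG at pos 1
pos 1: AUG -> M; peptide=M
pos 4: CUC -> L; peptide=ML
pos 7: UCG -> S; peptide=MLS
pos 10: AGU -> S; peptide=MLSS
pos 13: UAC -> Y; peptide=MLSSY
pos 16: UUU -> F; peptide=MLSSYF
pos 19: UGA -> STOP

Answer: MLSSYF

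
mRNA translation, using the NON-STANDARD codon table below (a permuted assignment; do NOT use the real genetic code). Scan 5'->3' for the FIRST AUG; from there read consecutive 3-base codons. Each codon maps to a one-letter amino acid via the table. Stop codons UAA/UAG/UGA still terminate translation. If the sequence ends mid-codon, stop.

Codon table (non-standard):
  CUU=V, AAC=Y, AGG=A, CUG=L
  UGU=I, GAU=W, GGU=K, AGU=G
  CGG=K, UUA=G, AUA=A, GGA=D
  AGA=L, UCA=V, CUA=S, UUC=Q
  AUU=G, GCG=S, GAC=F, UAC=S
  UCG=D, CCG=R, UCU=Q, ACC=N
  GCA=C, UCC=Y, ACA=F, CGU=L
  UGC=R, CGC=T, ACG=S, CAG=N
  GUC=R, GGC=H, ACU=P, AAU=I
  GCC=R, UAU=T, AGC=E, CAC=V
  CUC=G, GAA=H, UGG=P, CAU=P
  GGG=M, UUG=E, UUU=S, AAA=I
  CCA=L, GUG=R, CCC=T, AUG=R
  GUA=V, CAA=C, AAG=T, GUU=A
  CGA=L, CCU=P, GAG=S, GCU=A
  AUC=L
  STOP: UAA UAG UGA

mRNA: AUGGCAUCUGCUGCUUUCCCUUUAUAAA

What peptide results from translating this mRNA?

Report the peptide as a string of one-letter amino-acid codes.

start AUG at pos 0
pos 0: AUG -> R; peptide=R
pos 3: GCA -> C; peptide=RC
pos 6: UCU -> Q; peptide=RCQ
pos 9: GCU -> A; peptide=RCQA
pos 12: GCU -> A; peptide=RCQAA
pos 15: UUC -> Q; peptide=RCQAAQ
pos 18: CCU -> P; peptide=RCQAAQP
pos 21: UUA -> G; peptide=RCQAAQPG
pos 24: UAA -> STOP

Answer: RCQAAQPG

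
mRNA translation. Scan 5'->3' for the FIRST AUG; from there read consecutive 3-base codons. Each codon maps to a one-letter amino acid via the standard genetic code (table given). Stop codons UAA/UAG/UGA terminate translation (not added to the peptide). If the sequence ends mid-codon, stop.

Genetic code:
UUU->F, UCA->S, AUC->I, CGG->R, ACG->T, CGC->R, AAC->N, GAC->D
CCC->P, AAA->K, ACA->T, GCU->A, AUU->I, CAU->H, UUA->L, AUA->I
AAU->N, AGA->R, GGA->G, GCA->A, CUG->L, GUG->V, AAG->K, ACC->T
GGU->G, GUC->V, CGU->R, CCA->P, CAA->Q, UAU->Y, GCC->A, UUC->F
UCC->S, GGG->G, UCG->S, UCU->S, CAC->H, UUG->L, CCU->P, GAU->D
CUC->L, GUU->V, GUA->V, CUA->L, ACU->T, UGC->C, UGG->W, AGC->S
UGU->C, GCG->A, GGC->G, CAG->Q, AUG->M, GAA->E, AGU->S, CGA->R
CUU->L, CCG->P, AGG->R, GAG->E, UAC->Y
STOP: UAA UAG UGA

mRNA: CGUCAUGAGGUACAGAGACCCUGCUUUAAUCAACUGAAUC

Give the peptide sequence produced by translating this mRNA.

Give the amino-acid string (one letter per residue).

Answer: MRYRDPALIN

Derivation:
start AUG at pos 4
pos 4: AUG -> M; peptide=M
pos 7: AGG -> R; peptide=MR
pos 10: UAC -> Y; peptide=MRY
pos 13: AGA -> R; peptide=MRYR
pos 16: GAC -> D; peptide=MRYRD
pos 19: CCU -> P; peptide=MRYRDP
pos 22: GCU -> A; peptide=MRYRDPA
pos 25: UUA -> L; peptide=MRYRDPAL
pos 28: AUC -> I; peptide=MRYRDPALI
pos 31: AAC -> N; peptide=MRYRDPALIN
pos 34: UGA -> STOP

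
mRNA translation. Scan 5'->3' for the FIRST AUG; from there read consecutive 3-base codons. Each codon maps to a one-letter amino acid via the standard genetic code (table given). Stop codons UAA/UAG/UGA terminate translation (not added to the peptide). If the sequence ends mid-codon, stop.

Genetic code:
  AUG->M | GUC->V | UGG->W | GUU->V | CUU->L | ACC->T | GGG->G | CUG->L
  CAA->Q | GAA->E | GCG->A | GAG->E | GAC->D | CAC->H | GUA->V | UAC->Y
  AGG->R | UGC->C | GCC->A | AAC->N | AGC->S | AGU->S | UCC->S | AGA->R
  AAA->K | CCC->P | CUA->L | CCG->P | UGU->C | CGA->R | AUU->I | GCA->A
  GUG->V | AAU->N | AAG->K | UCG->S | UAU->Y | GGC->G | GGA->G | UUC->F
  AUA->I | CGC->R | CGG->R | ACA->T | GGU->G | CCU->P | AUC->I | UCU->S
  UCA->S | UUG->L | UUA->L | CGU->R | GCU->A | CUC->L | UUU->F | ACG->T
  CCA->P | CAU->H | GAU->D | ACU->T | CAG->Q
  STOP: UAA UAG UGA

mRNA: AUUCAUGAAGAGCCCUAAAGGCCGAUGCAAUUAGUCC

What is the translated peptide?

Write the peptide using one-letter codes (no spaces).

start AUG at pos 4
pos 4: AUG -> M; peptide=M
pos 7: AAG -> K; peptide=MK
pos 10: AGC -> S; peptide=MKS
pos 13: CCU -> P; peptide=MKSP
pos 16: AAA -> K; peptide=MKSPK
pos 19: GGC -> G; peptide=MKSPKG
pos 22: CGA -> R; peptide=MKSPKGR
pos 25: UGC -> C; peptide=MKSPKGRC
pos 28: AAU -> N; peptide=MKSPKGRCN
pos 31: UAG -> STOP

Answer: MKSPKGRCN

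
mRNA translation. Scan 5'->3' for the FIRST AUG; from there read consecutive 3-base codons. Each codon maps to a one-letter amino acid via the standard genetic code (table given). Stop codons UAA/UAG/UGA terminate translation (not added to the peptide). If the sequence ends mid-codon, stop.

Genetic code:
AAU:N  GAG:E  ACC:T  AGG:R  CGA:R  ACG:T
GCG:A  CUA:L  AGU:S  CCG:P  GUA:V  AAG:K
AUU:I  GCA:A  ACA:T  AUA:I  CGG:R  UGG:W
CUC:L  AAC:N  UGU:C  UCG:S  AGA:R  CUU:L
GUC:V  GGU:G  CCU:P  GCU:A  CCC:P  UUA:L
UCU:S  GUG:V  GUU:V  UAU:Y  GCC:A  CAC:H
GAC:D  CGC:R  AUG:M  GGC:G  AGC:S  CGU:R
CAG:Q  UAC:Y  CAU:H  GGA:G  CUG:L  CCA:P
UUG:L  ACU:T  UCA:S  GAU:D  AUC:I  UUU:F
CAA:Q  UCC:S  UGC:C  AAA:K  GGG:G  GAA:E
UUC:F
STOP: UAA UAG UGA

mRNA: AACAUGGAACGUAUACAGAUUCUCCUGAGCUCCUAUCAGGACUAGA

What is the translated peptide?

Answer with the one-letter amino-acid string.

start AUG at pos 3
pos 3: AUG -> M; peptide=M
pos 6: GAA -> E; peptide=ME
pos 9: CGU -> R; peptide=MER
pos 12: AUA -> I; peptide=MERI
pos 15: CAG -> Q; peptide=MERIQ
pos 18: AUU -> I; peptide=MERIQI
pos 21: CUC -> L; peptide=MERIQIL
pos 24: CUG -> L; peptide=MERIQILL
pos 27: AGC -> S; peptide=MERIQILLS
pos 30: UCC -> S; peptide=MERIQILLSS
pos 33: UAU -> Y; peptide=MERIQILLSSY
pos 36: CAG -> Q; peptide=MERIQILLSSYQ
pos 39: GAC -> D; peptide=MERIQILLSSYQD
pos 42: UAG -> STOP

Answer: MERIQILLSSYQD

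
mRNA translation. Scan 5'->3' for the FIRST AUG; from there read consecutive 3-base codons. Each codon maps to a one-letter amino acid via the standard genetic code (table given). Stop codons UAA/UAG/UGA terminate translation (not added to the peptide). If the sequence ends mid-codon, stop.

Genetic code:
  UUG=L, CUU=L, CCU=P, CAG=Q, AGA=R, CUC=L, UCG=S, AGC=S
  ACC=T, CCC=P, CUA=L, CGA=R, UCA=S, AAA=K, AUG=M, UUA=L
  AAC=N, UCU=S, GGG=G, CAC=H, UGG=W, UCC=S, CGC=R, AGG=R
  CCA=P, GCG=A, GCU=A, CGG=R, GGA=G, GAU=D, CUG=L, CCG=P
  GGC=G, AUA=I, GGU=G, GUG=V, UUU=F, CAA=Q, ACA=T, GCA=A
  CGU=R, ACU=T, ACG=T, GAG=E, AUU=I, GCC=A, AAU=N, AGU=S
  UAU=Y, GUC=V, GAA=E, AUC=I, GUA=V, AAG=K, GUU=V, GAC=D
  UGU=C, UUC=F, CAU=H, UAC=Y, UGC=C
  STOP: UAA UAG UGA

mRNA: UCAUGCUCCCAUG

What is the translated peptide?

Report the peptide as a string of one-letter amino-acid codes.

Answer: MLP

Derivation:
start AUG at pos 2
pos 2: AUG -> M; peptide=M
pos 5: CUC -> L; peptide=ML
pos 8: CCA -> P; peptide=MLP
pos 11: only 2 nt remain (<3), stop (end of mRNA)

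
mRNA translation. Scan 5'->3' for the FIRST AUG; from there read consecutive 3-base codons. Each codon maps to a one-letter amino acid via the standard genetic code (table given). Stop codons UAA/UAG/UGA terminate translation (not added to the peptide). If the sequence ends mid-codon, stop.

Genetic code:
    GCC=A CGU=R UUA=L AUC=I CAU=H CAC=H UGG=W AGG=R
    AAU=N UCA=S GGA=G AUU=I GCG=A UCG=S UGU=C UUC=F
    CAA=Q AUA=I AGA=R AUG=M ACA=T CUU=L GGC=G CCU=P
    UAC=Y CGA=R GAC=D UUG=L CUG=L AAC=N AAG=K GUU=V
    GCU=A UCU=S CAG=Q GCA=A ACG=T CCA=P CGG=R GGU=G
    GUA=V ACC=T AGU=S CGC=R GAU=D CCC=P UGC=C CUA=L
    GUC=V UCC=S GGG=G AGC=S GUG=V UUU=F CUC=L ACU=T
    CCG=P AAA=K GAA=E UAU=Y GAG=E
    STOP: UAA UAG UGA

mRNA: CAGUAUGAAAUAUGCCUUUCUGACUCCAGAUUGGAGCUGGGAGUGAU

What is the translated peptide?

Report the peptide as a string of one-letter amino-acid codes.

Answer: MKYAFLTPDWSWE

Derivation:
start AUG at pos 4
pos 4: AUG -> M; peptide=M
pos 7: AAA -> K; peptide=MK
pos 10: UAU -> Y; peptide=MKY
pos 13: GCC -> A; peptide=MKYA
pos 16: UUU -> F; peptide=MKYAF
pos 19: CUG -> L; peptide=MKYAFL
pos 22: ACU -> T; peptide=MKYAFLT
pos 25: CCA -> P; peptide=MKYAFLTP
pos 28: GAU -> D; peptide=MKYAFLTPD
pos 31: UGG -> W; peptide=MKYAFLTPDW
pos 34: AGC -> S; peptide=MKYAFLTPDWS
pos 37: UGG -> W; peptide=MKYAFLTPDWSW
pos 40: GAG -> E; peptide=MKYAFLTPDWSWE
pos 43: UGA -> STOP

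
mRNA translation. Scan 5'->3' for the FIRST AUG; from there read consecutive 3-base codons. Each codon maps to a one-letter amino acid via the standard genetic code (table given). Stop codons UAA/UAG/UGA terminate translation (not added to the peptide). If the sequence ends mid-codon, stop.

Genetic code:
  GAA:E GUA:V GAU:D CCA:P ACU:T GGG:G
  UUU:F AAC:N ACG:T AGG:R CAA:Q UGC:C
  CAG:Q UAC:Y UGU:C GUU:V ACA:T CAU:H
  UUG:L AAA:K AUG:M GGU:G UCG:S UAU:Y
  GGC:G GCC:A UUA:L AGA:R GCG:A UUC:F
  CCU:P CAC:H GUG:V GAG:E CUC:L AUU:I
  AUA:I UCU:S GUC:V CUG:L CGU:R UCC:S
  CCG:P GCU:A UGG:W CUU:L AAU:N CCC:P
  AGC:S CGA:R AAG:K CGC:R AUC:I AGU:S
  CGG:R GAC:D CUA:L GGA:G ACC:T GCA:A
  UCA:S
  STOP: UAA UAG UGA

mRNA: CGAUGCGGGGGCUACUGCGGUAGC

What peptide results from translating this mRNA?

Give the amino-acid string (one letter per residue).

Answer: MRGLLR

Derivation:
start AUG at pos 2
pos 2: AUG -> M; peptide=M
pos 5: CGG -> R; peptide=MR
pos 8: GGG -> G; peptide=MRG
pos 11: CUA -> L; peptide=MRGL
pos 14: CUG -> L; peptide=MRGLL
pos 17: CGG -> R; peptide=MRGLLR
pos 20: UAG -> STOP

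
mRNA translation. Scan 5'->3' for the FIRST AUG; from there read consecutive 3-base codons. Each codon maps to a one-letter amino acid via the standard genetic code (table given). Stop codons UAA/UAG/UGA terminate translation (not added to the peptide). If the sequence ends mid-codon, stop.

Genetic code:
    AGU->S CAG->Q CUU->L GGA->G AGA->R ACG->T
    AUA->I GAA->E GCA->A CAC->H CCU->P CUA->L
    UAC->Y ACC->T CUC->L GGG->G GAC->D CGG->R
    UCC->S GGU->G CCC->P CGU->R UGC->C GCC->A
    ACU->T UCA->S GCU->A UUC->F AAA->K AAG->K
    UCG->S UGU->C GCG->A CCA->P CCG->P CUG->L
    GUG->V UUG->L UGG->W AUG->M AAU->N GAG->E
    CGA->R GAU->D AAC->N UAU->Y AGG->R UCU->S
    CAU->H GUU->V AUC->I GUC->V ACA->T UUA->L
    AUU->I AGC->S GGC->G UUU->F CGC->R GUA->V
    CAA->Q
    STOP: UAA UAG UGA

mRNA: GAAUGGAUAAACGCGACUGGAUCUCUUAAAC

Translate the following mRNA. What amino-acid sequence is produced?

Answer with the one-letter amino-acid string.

start AUG at pos 2
pos 2: AUG -> M; peptide=M
pos 5: GAU -> D; peptide=MD
pos 8: AAA -> K; peptide=MDK
pos 11: CGC -> R; peptide=MDKR
pos 14: GAC -> D; peptide=MDKRD
pos 17: UGG -> W; peptide=MDKRDW
pos 20: AUC -> I; peptide=MDKRDWI
pos 23: UCU -> S; peptide=MDKRDWIS
pos 26: UAA -> STOP

Answer: MDKRDWIS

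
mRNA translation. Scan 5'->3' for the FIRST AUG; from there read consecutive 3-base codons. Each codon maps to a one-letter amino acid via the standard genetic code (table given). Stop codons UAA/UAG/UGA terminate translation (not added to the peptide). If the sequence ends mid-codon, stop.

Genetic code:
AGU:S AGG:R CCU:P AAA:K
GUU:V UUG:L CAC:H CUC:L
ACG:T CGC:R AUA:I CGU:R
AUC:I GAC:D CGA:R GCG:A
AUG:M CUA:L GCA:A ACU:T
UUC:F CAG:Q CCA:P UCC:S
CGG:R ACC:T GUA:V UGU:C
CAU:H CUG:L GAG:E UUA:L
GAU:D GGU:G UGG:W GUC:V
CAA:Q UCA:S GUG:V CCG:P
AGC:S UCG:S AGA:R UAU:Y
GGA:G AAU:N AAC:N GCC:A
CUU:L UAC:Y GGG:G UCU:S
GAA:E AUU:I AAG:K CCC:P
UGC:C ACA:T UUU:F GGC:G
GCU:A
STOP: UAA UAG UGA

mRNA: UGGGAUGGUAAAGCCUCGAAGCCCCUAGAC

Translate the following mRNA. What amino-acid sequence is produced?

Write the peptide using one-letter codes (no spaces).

start AUG at pos 4
pos 4: AUG -> M; peptide=M
pos 7: GUA -> V; peptide=MV
pos 10: AAG -> K; peptide=MVK
pos 13: CCU -> P; peptide=MVKP
pos 16: CGA -> R; peptide=MVKPR
pos 19: AGC -> S; peptide=MVKPRS
pos 22: CCC -> P; peptide=MVKPRSP
pos 25: UAG -> STOP

Answer: MVKPRSP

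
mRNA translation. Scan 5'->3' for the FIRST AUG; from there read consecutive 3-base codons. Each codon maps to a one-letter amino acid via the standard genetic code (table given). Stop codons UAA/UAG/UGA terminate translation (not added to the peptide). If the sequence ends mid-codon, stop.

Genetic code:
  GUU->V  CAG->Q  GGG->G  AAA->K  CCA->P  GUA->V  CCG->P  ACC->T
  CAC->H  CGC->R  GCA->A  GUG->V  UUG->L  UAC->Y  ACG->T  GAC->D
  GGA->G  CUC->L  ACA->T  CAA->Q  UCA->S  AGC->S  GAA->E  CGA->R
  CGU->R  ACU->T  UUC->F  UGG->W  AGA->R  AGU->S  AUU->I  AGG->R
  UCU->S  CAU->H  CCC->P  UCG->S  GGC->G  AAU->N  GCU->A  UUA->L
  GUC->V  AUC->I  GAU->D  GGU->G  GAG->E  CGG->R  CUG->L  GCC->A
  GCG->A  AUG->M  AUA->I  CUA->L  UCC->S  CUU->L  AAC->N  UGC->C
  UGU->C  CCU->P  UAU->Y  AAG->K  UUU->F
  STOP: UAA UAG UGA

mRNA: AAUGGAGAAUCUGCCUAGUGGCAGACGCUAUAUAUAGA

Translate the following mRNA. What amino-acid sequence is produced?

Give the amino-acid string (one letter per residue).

start AUG at pos 1
pos 1: AUG -> M; peptide=M
pos 4: GAG -> E; peptide=ME
pos 7: AAU -> N; peptide=MEN
pos 10: CUG -> L; peptide=MENL
pos 13: CCU -> P; peptide=MENLP
pos 16: AGU -> S; peptide=MENLPS
pos 19: GGC -> G; peptide=MENLPSG
pos 22: AGA -> R; peptide=MENLPSGR
pos 25: CGC -> R; peptide=MENLPSGRR
pos 28: UAU -> Y; peptide=MENLPSGRRY
pos 31: AUA -> I; peptide=MENLPSGRRYI
pos 34: UAG -> STOP

Answer: MENLPSGRRYI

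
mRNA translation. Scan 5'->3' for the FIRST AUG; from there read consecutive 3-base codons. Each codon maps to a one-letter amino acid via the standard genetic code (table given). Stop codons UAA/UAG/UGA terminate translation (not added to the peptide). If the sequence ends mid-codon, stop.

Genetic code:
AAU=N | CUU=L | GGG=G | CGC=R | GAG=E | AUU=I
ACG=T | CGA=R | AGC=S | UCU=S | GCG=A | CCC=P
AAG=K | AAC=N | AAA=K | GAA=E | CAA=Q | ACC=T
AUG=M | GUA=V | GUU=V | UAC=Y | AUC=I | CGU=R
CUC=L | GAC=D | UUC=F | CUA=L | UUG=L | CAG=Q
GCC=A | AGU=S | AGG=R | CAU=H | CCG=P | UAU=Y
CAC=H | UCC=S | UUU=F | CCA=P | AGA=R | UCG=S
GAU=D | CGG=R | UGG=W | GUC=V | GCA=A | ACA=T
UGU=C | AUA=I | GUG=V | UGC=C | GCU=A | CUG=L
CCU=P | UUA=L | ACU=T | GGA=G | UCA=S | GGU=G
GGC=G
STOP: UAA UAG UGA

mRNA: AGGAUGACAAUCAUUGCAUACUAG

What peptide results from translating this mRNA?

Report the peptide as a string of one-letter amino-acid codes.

start AUG at pos 3
pos 3: AUG -> M; peptide=M
pos 6: ACA -> T; peptide=MT
pos 9: AUC -> I; peptide=MTI
pos 12: AUU -> I; peptide=MTII
pos 15: GCA -> A; peptide=MTIIA
pos 18: UAC -> Y; peptide=MTIIAY
pos 21: UAG -> STOP

Answer: MTIIAY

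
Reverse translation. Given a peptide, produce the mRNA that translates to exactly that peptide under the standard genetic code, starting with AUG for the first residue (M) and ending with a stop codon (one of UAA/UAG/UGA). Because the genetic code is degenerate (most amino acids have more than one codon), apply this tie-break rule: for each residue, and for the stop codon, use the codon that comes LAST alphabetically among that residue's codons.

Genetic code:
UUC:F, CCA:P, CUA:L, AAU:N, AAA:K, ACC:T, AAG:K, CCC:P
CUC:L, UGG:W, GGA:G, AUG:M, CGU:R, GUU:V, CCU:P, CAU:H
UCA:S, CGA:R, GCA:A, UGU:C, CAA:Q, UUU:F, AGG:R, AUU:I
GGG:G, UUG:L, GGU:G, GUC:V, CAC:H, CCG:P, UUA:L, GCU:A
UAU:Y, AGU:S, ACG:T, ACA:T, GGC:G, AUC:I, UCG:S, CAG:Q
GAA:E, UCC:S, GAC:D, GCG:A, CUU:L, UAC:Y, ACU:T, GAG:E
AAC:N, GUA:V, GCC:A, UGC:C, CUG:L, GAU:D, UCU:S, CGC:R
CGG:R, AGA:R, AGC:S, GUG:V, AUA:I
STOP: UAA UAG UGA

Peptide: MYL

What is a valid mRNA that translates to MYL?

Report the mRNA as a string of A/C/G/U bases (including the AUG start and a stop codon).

Answer: mRNA: AUGUAUUUGUGA

Derivation:
residue 1: M -> AUG (start codon)
residue 2: Y codons sorted = UAC,UAU -> pick last = UAU
residue 3: L codons sorted = CUA,CUC,CUG,CUU,UUA,UUG -> pick last = UUG
terminator: stop codons sorted = UAA,UAG,UGA -> pick last = UGA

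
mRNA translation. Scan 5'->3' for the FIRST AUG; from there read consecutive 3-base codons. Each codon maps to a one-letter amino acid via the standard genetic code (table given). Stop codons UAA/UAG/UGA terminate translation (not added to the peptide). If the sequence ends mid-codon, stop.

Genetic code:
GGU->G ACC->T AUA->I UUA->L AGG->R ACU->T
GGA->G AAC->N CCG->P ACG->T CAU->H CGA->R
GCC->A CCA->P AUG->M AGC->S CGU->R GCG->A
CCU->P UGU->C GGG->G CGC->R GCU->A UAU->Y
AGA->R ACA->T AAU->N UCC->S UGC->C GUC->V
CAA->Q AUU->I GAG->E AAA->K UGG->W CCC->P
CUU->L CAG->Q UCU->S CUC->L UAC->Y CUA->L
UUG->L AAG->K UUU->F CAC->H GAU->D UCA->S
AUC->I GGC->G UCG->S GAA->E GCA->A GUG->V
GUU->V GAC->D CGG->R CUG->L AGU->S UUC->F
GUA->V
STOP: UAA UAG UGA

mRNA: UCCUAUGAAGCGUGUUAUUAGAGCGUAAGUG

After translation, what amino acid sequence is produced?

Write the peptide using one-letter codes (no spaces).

start AUG at pos 4
pos 4: AUG -> M; peptide=M
pos 7: AAG -> K; peptide=MK
pos 10: CGU -> R; peptide=MKR
pos 13: GUU -> V; peptide=MKRV
pos 16: AUU -> I; peptide=MKRVI
pos 19: AGA -> R; peptide=MKRVIR
pos 22: GCG -> A; peptide=MKRVIRA
pos 25: UAA -> STOP

Answer: MKRVIRA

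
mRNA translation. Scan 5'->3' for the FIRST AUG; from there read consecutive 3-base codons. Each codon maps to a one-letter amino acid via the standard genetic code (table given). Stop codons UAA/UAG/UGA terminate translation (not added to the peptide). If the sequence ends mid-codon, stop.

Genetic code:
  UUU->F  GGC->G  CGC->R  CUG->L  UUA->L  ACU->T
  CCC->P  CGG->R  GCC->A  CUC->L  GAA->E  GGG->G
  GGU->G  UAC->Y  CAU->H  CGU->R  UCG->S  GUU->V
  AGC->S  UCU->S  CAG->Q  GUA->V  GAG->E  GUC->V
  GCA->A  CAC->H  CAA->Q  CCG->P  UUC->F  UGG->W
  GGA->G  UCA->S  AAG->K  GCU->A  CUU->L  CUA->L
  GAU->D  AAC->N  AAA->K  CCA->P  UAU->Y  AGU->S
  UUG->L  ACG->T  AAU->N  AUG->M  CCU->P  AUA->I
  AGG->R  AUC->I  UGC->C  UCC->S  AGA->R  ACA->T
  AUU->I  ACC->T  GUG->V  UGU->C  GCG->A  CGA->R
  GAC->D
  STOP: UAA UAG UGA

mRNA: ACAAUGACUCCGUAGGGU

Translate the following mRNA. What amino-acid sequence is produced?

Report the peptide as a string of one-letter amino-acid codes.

Answer: MTP

Derivation:
start AUG at pos 3
pos 3: AUG -> M; peptide=M
pos 6: ACU -> T; peptide=MT
pos 9: CCG -> P; peptide=MTP
pos 12: UAG -> STOP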